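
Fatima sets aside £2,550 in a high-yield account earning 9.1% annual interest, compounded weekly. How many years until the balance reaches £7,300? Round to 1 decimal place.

11.6 years

We need (1 + 0.00175)^(52t) = 2.8627, so 52t = ln 2.8627 / ln 1.00175 ≈ 601.5434.
t ≈ 601.5434/52 = 11.5681 years.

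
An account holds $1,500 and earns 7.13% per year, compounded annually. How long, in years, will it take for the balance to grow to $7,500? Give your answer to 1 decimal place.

23.4 years

We need (1 + 0.0713)^t = 5, so t = ln 5 / ln 1.0713 ≈ 23.3682.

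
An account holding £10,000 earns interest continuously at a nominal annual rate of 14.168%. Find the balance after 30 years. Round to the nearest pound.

£701,335

A = P·e^(rt) = 10,000·e^(0.14168·30) = 10,000·e^4.2504.
e^4.2504 ≈ 70.1334601208, so A ≈ 701,334.6012.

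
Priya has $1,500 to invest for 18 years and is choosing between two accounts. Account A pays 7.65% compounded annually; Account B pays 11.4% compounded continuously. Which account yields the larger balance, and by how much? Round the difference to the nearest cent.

Account A growth factor: (1 + 0.0765)^18 ≈ 3.76922979; balance ≈ 5,653.8447.
Account B growth factor: e^(0.114·18) = e^2.052 ≈ 7.7834524547; balance ≈ 11,675.1787.
Account B is larger by 6,021.3340.

Account B, by $6,021.33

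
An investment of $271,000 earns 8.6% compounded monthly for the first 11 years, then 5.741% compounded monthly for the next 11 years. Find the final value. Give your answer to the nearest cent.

After 11 years at 8.6%: 271,000 × 2.566713472285 ≈ 695,579.3510.
Then 11 years at 5.741%: 695,579.3510 × 1.877618420718 ≈ 1,306,032.6025.

$1,306,032.60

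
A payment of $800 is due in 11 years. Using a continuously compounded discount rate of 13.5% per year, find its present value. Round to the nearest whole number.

$181

P = A·e^(−rt) = 800·e^(−1.485).
e^(−1.485) ≈ 0.226502341, so P ≈ 181.2019.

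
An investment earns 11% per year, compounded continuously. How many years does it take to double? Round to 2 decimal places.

e^(0.11t) = 2, so 0.11t = ln 2 ≈ 0.69315.
t ≈ 0.69315/0.11 ≈ 6.3013.

6.30 years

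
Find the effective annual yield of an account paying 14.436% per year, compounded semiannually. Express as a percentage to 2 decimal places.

One year is 2 periods at 0.07218 each: (1 + 0.07218)^2 ≈ 1.14957.
EAR = 1.14957 − 1 ≈ 14.95700%.

14.96%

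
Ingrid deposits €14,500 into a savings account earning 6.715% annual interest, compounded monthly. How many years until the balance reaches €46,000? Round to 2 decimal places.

(1 + 0.00559583)^(12t) = 46,000/14,500 = 3.1724.
12t·ln(1 + 0.00559583) = ln(3.1724); 12t = 1.1545/0.00558023 ≈ 206.8896.
t ≈ 17.2408 years.

17.24 years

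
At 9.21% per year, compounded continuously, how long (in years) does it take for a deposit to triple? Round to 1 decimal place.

e^(0.0921t) = 3, so 0.0921t = ln 3 ≈ 1.0986.
t ≈ 1.0986/0.0921 ≈ 11.9285.

11.9 years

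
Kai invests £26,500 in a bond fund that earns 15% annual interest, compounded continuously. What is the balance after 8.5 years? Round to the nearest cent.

£94,835.59

A = P·e^(rt) = 26,500·e^(0.15·8.5) = 26,500·e^1.275.
e^1.275 ≈ 3.5787014101, so A ≈ 94,835.5874.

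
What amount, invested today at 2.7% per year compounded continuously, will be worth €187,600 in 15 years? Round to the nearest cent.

€125,124.85

P = A·e^(−rt) = 187,600·e^(−0.405).
e^(−0.405) ≈ 0.666976810858, so P ≈ 125,124.8497.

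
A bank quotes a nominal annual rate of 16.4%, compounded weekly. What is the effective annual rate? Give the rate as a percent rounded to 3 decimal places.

17.791%

EAR = (1 + 16.4%/52)^52 − 1 = (1 + 0.00315385)^52 − 1.
(1 + 0.00315385)^52 ≈ 1.17791, so EAR ≈ 17.79103%.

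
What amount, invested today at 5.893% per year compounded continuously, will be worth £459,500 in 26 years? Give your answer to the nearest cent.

£99,281.47

P = A·e^(−rt) = 459,500·e^(−1.53218).
e^(−1.53218) ≈ 0.21606413372, so P ≈ 99,281.4694.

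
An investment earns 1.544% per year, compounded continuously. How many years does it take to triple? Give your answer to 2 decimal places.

71.15 years

e^(0.01544t) = 3, so 0.01544t = ln 3 ≈ 1.0986.
t ≈ 1.0986/0.01544 ≈ 71.1536.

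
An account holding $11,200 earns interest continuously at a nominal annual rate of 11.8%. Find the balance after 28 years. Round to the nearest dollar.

A = P·e^(rt) = 11,200·e^(0.118·28) = 11,200·e^3.304.
e^3.304 ≈ 27.2213066669, so A ≈ 304,878.6347.

$304,879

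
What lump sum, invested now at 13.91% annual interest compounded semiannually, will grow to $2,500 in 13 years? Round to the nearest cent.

$435.22

Growth factor = (1 + 0.06955)^26 ≈ 5.744184668.
P = 2,500/5.744184668 ≈ 435.2228.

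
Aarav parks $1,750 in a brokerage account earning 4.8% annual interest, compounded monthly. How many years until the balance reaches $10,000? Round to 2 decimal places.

We need (1 + 0.004)^(12t) = 5.7143, so 12t = ln 5.7143 / ln 1.004 ≈ 436.6132.
t ≈ 436.6132/12 = 36.3844 years.

36.38 years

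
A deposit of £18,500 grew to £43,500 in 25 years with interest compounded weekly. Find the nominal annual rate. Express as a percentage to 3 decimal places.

The 1300-period growth factor is 43,500/18,500 = 2.35135.
r/52 = 2.35135^(1/1300) − 1 ≈ 0.000657901, so r ≈ 52·0.000657901 = 3.42109%.

3.421%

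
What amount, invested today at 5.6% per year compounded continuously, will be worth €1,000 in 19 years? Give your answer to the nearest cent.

P = A·e^(−rt) = 1,000·e^(−1.064).
e^(−1.064) ≈ 0.345072755, so P ≈ 345.0728.

€345.07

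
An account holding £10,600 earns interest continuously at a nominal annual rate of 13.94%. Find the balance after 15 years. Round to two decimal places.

£85,785.84

A = P·e^(rt) = 10,600·e^(0.1394·15) = 10,600·e^2.091.
e^2.091 ≈ 8.0930041233, so A ≈ 85,785.8437.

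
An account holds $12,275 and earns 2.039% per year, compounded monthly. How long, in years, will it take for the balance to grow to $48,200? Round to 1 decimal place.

(1 + 0.00169917)^(12t) = 48,200/12,275 = 3.9267.
12t·ln(1 + 0.00169917) = ln(3.9267); 12t = 1.3678/0.00169772 ≈ 805.6632.
t ≈ 67.1386 years.

67.1 years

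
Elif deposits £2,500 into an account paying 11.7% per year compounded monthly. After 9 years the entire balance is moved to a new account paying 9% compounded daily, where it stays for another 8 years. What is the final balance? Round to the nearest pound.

Phase 1: 2,500·(1 + 0.00975)^108 ≈ 7,129.1391.
Phase 2: 7,129.1391·(1 + 0.09/365)^2920 ≈ 14,645.0403.

£14,645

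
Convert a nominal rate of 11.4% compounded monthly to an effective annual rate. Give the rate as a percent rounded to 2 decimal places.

12.01%

One year is 12 periods at 0.0095 each: (1 + 0.0095)^12 ≈ 1.120149.
EAR = 1.120149 − 1 ≈ 12.01492%.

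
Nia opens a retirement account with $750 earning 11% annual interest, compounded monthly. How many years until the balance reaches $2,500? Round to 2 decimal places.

(1 + 0.00916667)^(12t) = 2,500/750 = 3.3333.
12t·ln(1 + 0.00916667) = ln(3.3333); 12t = 1.204/0.00912491 ≈ 131.9436.
t ≈ 10.9953 years.

11.00 years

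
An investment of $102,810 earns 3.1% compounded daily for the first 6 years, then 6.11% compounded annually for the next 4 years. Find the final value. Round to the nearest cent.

$156,976.98

Phase 1: 102,810·(1 + 0.031/365)^2190 ≈ 123,825.6746.
Phase 2: 123,825.6746·(1 + 0.0611)^4 ≈ 156,976.9768.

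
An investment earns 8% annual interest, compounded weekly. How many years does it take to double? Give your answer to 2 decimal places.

(1 + 0.00153846)^(52t) = 2.
52t = ln 2 / ln(1 + 0.00153846) ≈ 0.69315/0.00153728 ≈ 450.8922.
t ≈ 8.6710.

8.67 years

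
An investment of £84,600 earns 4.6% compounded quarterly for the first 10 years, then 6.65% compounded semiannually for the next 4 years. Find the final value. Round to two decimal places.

£173,639.75

Phase 1: 84,600·(1 + 0.0115)^40 ≈ 133,661.3513.
Phase 2: 133,661.3513·(1 + 0.03325)^8 ≈ 173,639.7528.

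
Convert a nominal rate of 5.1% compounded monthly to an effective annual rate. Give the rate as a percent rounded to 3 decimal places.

5.221%

EAR = (1 + 5.1%/12)^12 − 1 = (1 + 0.00425)^12 − 1.
(1 + 0.00425)^12 ≈ 1.052209, so EAR ≈ 5.22092%.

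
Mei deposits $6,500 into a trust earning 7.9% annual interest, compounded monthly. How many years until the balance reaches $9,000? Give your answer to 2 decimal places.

4.13 years

We need (1 + 0.00658333)^(12t) = 1.3846, so 12t = ln 1.3846 / ln 1.006583 ≈ 49.5938.
t ≈ 49.5938/12 = 4.1328 years.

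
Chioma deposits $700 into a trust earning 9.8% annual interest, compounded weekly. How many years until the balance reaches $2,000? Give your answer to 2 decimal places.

(1 + 0.00188462)^(52t) = 2,000/700 = 2.8571.
52t·ln(1 + 0.00188462) = ln(2.8571); 52t = 1.0498/0.00188284 ≈ 557.5732.
t ≈ 10.7226 years.

10.72 years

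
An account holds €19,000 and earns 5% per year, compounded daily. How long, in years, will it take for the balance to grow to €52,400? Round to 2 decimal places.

We need (1 + 0.000136986)^(365t) = 2.7579, so 365t = ln 2.7579 / ln 1.000137 ≈ 7406.1208.
t ≈ 7406.1208/365 = 20.2907 years.

20.29 years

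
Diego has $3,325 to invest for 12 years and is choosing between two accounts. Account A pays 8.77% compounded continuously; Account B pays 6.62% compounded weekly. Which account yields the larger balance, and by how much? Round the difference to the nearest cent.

A: e^(0.0877·12) = e^1.0524 ≈ 2.864517717, so 3,325 × 2.864517717 ≈ 9,524.5214.
B: (1 + 0.0662/52)^624 ≈ 2.211994866, so 3,325 × 2.211994866 ≈ 7,354.8829.
Difference ≈ 2,169.6385 in favor of A.

Account A, by $2,169.64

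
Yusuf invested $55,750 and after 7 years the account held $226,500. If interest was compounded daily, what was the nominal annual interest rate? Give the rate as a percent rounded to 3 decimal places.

The 2555-period growth factor is 226,500/55,750 = 4.06278.
r/365 = 4.06278^(1/2555) − 1 ≈ 0.000548827, so r ≈ 365·0.000548827 = 20.03217%.

20.032%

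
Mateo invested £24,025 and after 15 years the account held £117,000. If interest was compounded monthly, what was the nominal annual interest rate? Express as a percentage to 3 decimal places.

The 180-period growth factor is 117,000/24,025 = 4.86993.
r/12 = 4.86993^(1/180) − 1 ≈ 0.00883367, so r ≈ 12·0.00883367 = 10.60041%.

10.600%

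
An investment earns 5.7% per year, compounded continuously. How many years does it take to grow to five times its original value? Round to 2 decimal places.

e^(0.057t) = 5, so 0.057t = ln 5 ≈ 1.6094.
t ≈ 1.6094/0.057 ≈ 28.2358.

28.24 years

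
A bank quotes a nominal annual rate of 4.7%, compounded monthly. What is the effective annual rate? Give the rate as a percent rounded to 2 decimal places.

4.80%

EAR = (1 + 4.7%/12)^12 − 1 = (1 + 0.00391667)^12 − 1.
(1 + 0.00391667)^12 ≈ 1.048026, so EAR ≈ 4.80258%.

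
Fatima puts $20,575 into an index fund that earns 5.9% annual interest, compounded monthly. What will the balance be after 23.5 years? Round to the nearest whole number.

$82,038

Periodic rate = 5.9%/12 = 0.00491667; periods = 12·23.5 = 282.
A = 20,575·(1 + 0.059/12)^282 ≈ 20,575·3.987253516 ≈ 82,037.7411.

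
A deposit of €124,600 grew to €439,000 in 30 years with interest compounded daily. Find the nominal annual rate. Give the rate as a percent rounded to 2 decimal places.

4.20%

(1 + r/365)^10950 = 439,000/124,600 = 3.52327.
1 + r/365 = 3.52327^(1/10950) ≈ 1.000115, so r/365 ≈ 0.000115019.
r ≈ 365·0.000115019 = 4.19821%.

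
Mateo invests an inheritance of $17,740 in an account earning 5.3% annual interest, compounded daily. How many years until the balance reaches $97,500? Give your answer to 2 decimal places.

32.15 years

We need (1 + 0.000145205)^(365t) = 5.4961, so 365t = ln 5.4961 / ln 1.000145 ≈ 11736.1557.
t ≈ 11736.1557/365 = 32.1539 years.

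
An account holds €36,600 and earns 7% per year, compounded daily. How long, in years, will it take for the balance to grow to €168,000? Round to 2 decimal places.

21.77 years

We need (1 + 0.000191781)^(365t) = 4.5902, so 365t = ln 4.5902 / ln 1.000192 ≈ 7946.8940.
t ≈ 7946.8940/365 = 21.7723 years.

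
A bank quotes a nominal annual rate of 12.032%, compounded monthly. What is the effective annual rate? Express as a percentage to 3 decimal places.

One year is 12 periods at 0.0100267 each: (1 + 0.0100267)^12 ≈ 1.127182.
EAR = 1.127182 − 1 ≈ 12.71821%.

12.718%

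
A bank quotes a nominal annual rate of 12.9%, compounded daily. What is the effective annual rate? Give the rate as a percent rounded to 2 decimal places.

One year is 365 periods at 0.000353425 each: (1 + 0.000353425)^365 ≈ 1.137664.
EAR = 1.137664 − 1 ≈ 13.76642%.

13.77%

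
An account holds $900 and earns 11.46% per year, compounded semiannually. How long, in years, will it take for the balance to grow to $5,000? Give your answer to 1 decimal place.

We need (1 + 0.0573)^(2t) = 5.5556, so 2t = ln 5.5556 / ln 1.0573 ≈ 30.7761.
t ≈ 30.7761/2 = 15.3881 years.

15.4 years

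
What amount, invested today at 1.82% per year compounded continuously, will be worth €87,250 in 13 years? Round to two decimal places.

P = A·e^(−rt) = 87,250·e^(−0.2366).
e^(−0.2366) ≈ 0.78930694766, so P ≈ 68,867.0312.

€68,867.03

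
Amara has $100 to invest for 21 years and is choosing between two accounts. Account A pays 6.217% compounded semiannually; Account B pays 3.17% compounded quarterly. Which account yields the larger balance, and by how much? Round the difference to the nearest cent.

Account A growth factor: (1 + 0.031085)^42 ≈ 3.61715978; balance ≈ 361.7160.
Account B growth factor: (1 + 0.007925)^84 ≈ 1.94075295; balance ≈ 194.0753.
Account A is larger by 167.6407.

Account A, by $167.64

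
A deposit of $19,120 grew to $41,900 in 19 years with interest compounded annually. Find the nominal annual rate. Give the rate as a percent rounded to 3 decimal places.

(1 + r)^19 = 41,900/19,120 = 2.19142.
1 + r = 2.19142^(1/19) ≈ 1.042157, so r ≈ 0.0421565.
r ≈ 4.21565%.

4.216%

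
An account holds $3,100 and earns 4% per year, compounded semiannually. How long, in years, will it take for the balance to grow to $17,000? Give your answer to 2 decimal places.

(1 + 0.02)^(2t) = 17,000/3,100 = 5.4839.
2t·ln(1 + 0.02) = ln(5.4839); 2t = 1.7018/0.0198026 ≈ 85.9387.
t ≈ 42.9693 years.

42.97 years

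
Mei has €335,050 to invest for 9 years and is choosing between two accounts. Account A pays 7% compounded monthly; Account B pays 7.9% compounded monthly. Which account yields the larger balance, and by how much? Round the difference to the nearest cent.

Account B, by €52,639.89

Account A growth factor: (1 + 0.07/12)^108 ≈ 1.87417697186; balance ≈ 627,942.9944.
Account B growth factor: (1 + 0.079/12)^108 ≈ 2.03128753602; balance ≈ 680,582.8889.
Account B is larger by 52,639.8945.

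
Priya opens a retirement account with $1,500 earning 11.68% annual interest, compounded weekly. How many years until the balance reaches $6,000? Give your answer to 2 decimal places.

We need (1 + 0.00224615)^(52t) = 4, so 52t = ln 4 / ln 1.002246 ≈ 617.8787.
t ≈ 617.8787/52 = 11.8823 years.

11.88 years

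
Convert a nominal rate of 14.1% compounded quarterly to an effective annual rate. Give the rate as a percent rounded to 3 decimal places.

EAR = (1 + 14.1%/4)^4 − 1 = (1 + 0.03525)^4 − 1.
(1 + 0.03525)^4 ≈ 1.148632, so EAR ≈ 14.86321%.

14.863%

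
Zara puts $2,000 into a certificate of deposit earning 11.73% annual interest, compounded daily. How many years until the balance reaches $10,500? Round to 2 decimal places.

14.14 years

(1 + 0.00032137)^(365t) = 10,500/2,000 = 5.25.
365t·ln(1 + 0.00032137) = ln(5.25); 365t = 1.6582/0.000321318 ≈ 5160.7033.
t ≈ 14.1389 years.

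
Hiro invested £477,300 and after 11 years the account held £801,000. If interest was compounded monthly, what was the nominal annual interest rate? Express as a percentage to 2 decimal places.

The 132-period growth factor is 801,000/477,300 = 1.67819.
r/12 = 1.67819^(1/132) − 1 ≈ 0.00392979, so r ≈ 12·0.00392979 = 4.71575%.

4.72%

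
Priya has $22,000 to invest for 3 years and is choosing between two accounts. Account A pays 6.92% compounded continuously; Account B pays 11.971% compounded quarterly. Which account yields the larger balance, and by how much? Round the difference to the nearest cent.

Account B, by $4,264.40

Account A growth factor: e^(0.0692·3) = e^0.2076 ≈ 1.2307207828; balance ≈ 27,075.8572.
Account B growth factor: (1 + 0.0299275)^12 ≈ 1.4245570695; balance ≈ 31,340.2555.
Account B is larger by 4,264.3983.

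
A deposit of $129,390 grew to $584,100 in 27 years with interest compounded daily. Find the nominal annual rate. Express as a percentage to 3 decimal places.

(1 + r/365)^9855 = 584,100/129,390 = 4.51426.
1 + r/365 = 4.51426^(1/9855) ≈ 1.000153, so r/365 ≈ 0.000152953.
r ≈ 365·0.000152953 = 5.58280%.

5.583%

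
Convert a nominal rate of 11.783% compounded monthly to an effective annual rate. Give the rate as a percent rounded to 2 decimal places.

12.44%

EAR = (1 + 11.783%/12)^12 − 1 = (1 + 0.00981917)^12 − 1.
(1 + 0.00981917)^12 ≈ 1.124406, so EAR ≈ 12.44064%.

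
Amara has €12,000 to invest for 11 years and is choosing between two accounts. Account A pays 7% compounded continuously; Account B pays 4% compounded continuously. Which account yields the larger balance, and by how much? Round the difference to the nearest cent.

Account A growth factor: e^(0.07·11) = e^0.77 ≈ 2.1597662538; balance ≈ 25,917.1950.
Account B growth factor: e^(0.04·11) = e^0.44 ≈ 1.5527072185; balance ≈ 18,632.4866.
Account A is larger by 7,284.7084.

Account A, by €7,284.71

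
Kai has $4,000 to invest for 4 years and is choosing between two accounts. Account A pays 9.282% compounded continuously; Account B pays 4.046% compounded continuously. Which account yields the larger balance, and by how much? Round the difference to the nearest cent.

Account A, by $1,095.67

A: e^(0.09282·4) = e^0.37128 ≈ 1.449588901, so 4,000 × 1.449588901 ≈ 5,798.3556.
B: e^(0.04046·4) = e^0.16184 ≈ 1.175672119, so 4,000 × 1.175672119 ≈ 4,702.6885.
Difference ≈ 1,095.6671 in favor of A.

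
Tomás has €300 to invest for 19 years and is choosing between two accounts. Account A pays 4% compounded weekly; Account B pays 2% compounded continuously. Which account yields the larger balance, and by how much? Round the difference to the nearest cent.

A: (1 + 0.04/52)^988 ≈ 2.1376516, so 300 × 2.1376516 ≈ 641.2955.
B: e^(0.02·19) = e^0.38 ≈ 1.46228459, so 300 × 1.46228459 ≈ 438.6854.
Difference ≈ 202.6101 in favor of A.

Account A, by €202.61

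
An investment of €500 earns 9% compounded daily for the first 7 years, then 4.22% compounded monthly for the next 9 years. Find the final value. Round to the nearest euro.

€1,372

After 7 years at 9%: 500 × 1.877464773 ≈ 938.7324.
Then 9 years at 4.22%: 938.7324 × 1.461018429 ≈ 1,371.5053.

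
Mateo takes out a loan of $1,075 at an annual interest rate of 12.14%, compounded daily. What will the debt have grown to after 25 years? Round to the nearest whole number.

Growth factor = (1 + 0.1214/365)^9125 ≈ 20.790484108.
A ≈ 1,075 × 20.790484108 ≈ 22,349.7704.

$22,350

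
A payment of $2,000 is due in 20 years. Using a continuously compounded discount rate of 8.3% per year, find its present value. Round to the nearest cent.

$380.28

P = A·e^(−rt) = 2,000·e^(−1.66).
e^(−1.66) ≈ 0.1901389801, so P ≈ 380.2780.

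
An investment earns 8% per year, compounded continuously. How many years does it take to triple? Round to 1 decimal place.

13.7 years

e^(0.08t) = 3, so 0.08t = ln 3 ≈ 1.0986.
t ≈ 1.0986/0.08 ≈ 13.7327.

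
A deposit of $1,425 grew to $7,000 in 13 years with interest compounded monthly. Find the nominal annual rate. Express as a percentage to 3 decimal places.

(1 + r/12)^156 = 7,000/1,425 = 4.91228.
1 + r/12 = 4.91228^(1/156) ≈ 1.010256, so r/12 ≈ 0.0102557.
r ≈ 12·0.0102557 = 12.30682%.

12.307%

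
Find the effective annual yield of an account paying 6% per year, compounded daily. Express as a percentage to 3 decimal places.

EAR = (1 + 6%/365)^365 − 1 = (1 + 0.000164384)^365 − 1.
(1 + 0.000164384)^365 ≈ 1.061831, so EAR ≈ 6.18313%.

6.183%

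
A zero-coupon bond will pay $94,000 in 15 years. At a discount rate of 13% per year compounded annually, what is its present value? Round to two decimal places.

$15,029.73

Growth factor = (1 + 0.13)^15 ≈ 6.2542703777.
P = 94,000/6.2542703777 ≈ 15,029.7308.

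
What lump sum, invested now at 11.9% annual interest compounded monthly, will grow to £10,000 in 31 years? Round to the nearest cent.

Growth factor = (1 + 0.119/12)^372 ≈ 39.28444904.
P = 10,000/39.28444904 ≈ 254.5537.

£254.55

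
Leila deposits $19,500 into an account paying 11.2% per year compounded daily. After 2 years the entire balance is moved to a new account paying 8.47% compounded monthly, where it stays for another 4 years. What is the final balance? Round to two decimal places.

After 2 years at 11.2%: 19,500 × 1.2510280332 ≈ 24,395.0466.
Then 4 years at 8.47%: 24,395.0466 × 1.4015936562 ≈ 34,191.9426.

$34,191.94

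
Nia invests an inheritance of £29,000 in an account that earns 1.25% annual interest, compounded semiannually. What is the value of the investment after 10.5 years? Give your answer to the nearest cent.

Growth factor = (1 + 0.00625)^21 ≈ 1.1397871618.
A ≈ 29,000 × 1.1397871618 ≈ 33,053.8277.

£33,053.83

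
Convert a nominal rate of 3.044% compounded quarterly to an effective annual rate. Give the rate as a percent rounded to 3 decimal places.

3.079%

One year is 4 periods at 0.00761 each: (1 + 0.00761)^4 ≈ 1.030789.
EAR = 1.030789 − 1 ≈ 3.07892%.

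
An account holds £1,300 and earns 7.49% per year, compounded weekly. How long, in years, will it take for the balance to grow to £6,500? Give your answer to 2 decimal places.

21.50 years

We need (1 + 0.00144038)^(52t) = 5, so 52t = ln 5 / ln 1.00144 ≈ 1118.1713.
t ≈ 1118.1713/52 = 21.5033 years.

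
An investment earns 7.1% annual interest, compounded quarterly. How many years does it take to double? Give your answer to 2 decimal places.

(1 + 0.01775)^(4t) = 2.
4t = ln 2 / ln(1 + 0.01775) ≈ 0.69315/0.0175943 ≈ 39.3961.
t ≈ 9.8490.

9.85 years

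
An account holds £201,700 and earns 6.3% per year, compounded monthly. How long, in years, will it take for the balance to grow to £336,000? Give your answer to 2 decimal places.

8.12 years

We need (1 + 0.00525)^(12t) = 1.6658, so 12t = ln 1.6658 / ln 1.00525 ≈ 97.4606.
t ≈ 97.4606/12 = 8.1217 years.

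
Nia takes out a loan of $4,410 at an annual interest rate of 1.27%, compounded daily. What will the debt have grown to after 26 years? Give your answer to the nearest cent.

Periodic rate = 1.27%/365 = 0.0000347945; periods = 365·26 = 9490.
A = 4,410·(1 + 0.0127/365)^9490 ≈ 4,410·1.391238358 ≈ 6,135.3612.

$6,135.36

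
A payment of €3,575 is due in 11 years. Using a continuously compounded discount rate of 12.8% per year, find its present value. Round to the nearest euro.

P = A·e^(−rt) = 3,575·e^(−1.408).
e^(−1.408) ≈ 0.2446320583, so P ≈ 874.5596.

€875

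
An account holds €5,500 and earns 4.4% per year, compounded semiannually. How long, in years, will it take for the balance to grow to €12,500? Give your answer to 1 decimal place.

(1 + 0.022)^(2t) = 12,500/5,500 = 2.2727.
2t·ln(1 + 0.022) = ln(2.2727); 2t = 0.82098/0.0217615 ≈ 37.7263.
t ≈ 18.8631 years.

18.9 years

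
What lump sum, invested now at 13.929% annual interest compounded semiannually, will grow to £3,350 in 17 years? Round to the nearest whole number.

Growth factor = (1 + 0.069645)^34 ≈ 9.866170681.
P = 3,350/9.866170681 ≈ 339.5441.

£340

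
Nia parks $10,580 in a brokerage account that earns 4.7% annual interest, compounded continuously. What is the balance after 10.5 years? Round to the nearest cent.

A = P·e^(rt) = 10,580·e^(0.047·10.5) = 10,580·e^0.4935.
e^0.4935 ≈ 1.6380393363, so A ≈ 17,330.4562.

$17,330.46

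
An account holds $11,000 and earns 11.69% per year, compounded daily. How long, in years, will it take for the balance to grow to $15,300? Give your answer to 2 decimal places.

2.82 years

We need (1 + 0.000320274)^(365t) = 1.3909, so 365t = ln 1.3909 / ln 1.00032 ≈ 1030.4003.
t ≈ 1030.4003/365 = 2.8230 years.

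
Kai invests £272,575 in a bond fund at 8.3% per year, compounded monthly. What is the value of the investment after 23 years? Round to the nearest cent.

Periodic rate = 8.3%/12 = 0.00691667; periods = 12·23 = 276.
A = 272,575·(1 + 0.083/12)^276 ≈ 272,575·6.702149708696 ≈ 1,826,838.4568.

£1,826,838.46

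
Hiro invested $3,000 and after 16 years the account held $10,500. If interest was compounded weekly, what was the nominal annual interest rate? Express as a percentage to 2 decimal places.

The 832-period growth factor is 10,500/3,000 = 3.5.
r/52 = 3.5^(1/832) − 1 ≈ 0.00150686, so r ≈ 52·0.00150686 = 7.83567%.

7.84%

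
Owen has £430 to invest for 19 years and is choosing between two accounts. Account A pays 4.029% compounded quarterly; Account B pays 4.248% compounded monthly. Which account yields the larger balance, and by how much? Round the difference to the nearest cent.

Account A growth factor: (1 + 0.0100725)^76 ≈ 2.14187239; balance ≈ 921.0051.
Account B growth factor: (1 + 0.00354)^228 ≈ 2.23825101; balance ≈ 962.4479.
Account B is larger by 41.4428.

Account B, by £41.44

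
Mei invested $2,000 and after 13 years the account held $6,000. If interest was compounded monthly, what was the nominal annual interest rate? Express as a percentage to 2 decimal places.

(1 + r/12)^156 = 6,000/2,000 = 3.
1 + r/12 = 3^(1/156) ≈ 1.007067, so r/12 ≈ 0.00706724.
r ≈ 12·0.00706724 = 8.48069%.

8.48%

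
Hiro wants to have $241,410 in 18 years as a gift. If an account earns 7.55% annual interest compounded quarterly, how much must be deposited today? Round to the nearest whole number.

$62,813

Periodic rate = 7.55%/4 = 0.018875; 72 periods.
P = 241,410/(1 + 0.018875)^72 ≈ 241,410/3.84330846523 ≈ 62,813.0690.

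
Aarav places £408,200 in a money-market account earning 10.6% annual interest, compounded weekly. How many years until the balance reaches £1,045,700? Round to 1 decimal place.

8.9 years

(1 + 0.00203846)^(52t) = 1,045,700/408,200 = 2.5617.
52t·ln(1 + 0.00203846) = ln(2.5617); 52t = 0.94068/0.00203639 ≈ 461.9381.
t ≈ 8.8834 years.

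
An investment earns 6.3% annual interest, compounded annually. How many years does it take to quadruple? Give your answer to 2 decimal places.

22.69 years

(1 + 0.063)^t = 4.
t = ln 4 / ln(1 + 0.063) ≈ 1.3863/0.0610951 ≈ 22.6908.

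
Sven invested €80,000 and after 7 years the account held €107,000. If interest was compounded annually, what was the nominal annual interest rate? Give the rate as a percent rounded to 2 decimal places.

(1 + r)^7 = 107,000/80,000 = 1.3375.
1 + r = 1.3375^(1/7) ≈ 1.042418, so r ≈ 0.0424182.
r ≈ 4.24182%.

4.24%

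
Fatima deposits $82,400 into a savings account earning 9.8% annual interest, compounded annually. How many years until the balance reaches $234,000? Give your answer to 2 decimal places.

(1 + 0.098)^t = 234,000/82,400 = 2.8398.
t·ln(1 + 0.098) = ln(2.8398); t = 1.0437/0.0934903 ≈ 11.1641.

11.16 years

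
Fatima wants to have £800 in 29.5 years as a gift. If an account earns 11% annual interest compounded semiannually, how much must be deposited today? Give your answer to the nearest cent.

Periodic rate = 11%/2 = 0.055; 59 periods.
P = 800/(1 + 0.055)^59 ≈ 800/23.5448061 ≈ 33.9778.

£33.98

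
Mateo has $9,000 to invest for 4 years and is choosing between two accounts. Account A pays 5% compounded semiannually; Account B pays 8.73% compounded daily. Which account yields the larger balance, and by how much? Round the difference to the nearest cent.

Account B, by $1,795.24

Account A growth factor: (1 + 0.025)^8 ≈ 1.2184028975; balance ≈ 10,965.6261.
Account B growth factor: (1 + 0.0873/365)^1460 ≈ 1.4178735456; balance ≈ 12,760.8619.
Account B is larger by 1,795.2358.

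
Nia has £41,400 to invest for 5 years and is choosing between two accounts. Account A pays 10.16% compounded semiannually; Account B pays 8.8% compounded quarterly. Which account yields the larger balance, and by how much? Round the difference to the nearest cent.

Account A, by £3,975.63

A: (1 + 0.0508)^10 ≈ 1.6413478898, so 41,400 × 1.6413478898 ≈ 67,951.8026.
B: (1 + 0.022)^20 ≈ 1.5453181873, so 41,400 × 1.5453181873 ≈ 63,976.1730.
Difference ≈ 3,975.6297 in favor of A.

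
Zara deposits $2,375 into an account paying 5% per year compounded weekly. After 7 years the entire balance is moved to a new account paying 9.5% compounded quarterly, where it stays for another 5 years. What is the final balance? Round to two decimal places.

$5,388.55

Phase 1: 2,375·(1 + 0.05/52)^364 ≈ 3,369.7187.
Phase 2: 3,369.7187·(1 + 0.02375)^20 ≈ 5,388.5504.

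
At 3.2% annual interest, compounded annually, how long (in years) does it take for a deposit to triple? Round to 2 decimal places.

(1 + 0.032)^t = 3.
t = ln 3 / ln(1 + 0.032) ≈ 1.0986/0.0314987 ≈ 34.8781.

34.88 years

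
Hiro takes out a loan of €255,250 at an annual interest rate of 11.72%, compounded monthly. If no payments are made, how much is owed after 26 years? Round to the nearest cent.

€5,295,746.07

Growth factor = (1 + 0.1172/12)^312 ≈ 20.74729114662.
A ≈ 255,250 × 20.74729114662 ≈ 5,295,746.0652.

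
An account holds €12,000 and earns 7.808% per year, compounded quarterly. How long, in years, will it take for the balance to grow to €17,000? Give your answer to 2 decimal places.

(1 + 0.01952)^(4t) = 17,000/12,000 = 1.4167.
4t·ln(1 + 0.01952) = ln(1.4167); 4t = 0.34831/0.0193319 ≈ 18.0172.
t ≈ 4.5043 years.

4.50 years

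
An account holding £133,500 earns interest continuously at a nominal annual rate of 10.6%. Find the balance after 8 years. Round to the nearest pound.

£311,719

A = P·e^(rt) = 133,500·e^(0.106·8) = 133,500·e^0.848.
e^0.848 ≈ 2.3349722344, so A ≈ 311,718.7933.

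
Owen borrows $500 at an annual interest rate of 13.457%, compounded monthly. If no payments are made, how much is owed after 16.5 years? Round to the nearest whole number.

$4,549

Periodic rate = 13.457%/12 = 0.0112142; periods = 12·16.5 = 198.
A = 500·(1 + 0.13457/12)^198 ≈ 500·9.097933554 ≈ 4,548.9668.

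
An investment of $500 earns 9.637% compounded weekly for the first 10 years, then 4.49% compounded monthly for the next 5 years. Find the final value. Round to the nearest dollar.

After 10 years at 9.637%: 500 × 2.619040696 ≈ 1,309.5203.
Then 5 years at 4.49%: 1,309.5203 × 1.251172414 ≈ 1,638.4357.

$1,638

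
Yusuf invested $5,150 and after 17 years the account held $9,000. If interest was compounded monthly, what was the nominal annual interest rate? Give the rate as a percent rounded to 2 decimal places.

3.29%

(1 + r/12)^204 = 9,000/5,150 = 1.74757.
1 + r/12 = 1.74757^(1/204) ≈ 1.00274, so r/12 ≈ 0.00274016.
r ≈ 12·0.00274016 = 3.28819%.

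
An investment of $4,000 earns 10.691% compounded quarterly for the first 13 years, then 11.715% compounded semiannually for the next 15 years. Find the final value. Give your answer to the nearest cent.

Phase 1: 4,000·(1 + 0.0267275)^52 ≈ 15,766.3114.
Phase 2: 15,766.3114·(1 + 0.058575)^30 ≈ 86,971.9274.

$86,971.93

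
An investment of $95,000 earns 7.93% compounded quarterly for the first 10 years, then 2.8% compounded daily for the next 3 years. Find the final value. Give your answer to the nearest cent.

Phase 1: 95,000·(1 + 0.019825)^40 ≈ 208,329.0185.
Phase 2: 208,329.0185·(1 + 0.028/365)^1095 ≈ 226,583.9299.

$226,583.93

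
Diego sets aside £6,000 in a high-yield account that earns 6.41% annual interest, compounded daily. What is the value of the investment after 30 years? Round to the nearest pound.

Growth factor = (1 + 0.0641/365)^10950 ≈ 6.8402970877.
A ≈ 6,000 × 6.8402970877 ≈ 41,041.7825.

£41,042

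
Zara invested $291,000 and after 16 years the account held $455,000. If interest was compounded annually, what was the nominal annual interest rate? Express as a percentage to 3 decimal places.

The 16-period growth factor is 455,000/291,000 = 1.56357.
r = 1.56357^(1/16) − 1 ≈ 0.0283298, i.e. 2.83298%.

2.833%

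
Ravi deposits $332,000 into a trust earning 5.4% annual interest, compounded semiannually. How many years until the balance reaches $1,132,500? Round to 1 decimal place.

(1 + 0.027)^(2t) = 1,132,500/332,000 = 3.4111.
2t·ln(1 + 0.027) = ln(3.4111); 2t = 1.227/0.0266419 ≈ 46.0570.
t ≈ 23.0285 years.

23.0 years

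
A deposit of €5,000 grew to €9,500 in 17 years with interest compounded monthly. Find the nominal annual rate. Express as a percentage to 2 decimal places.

3.78%

The 204-period growth factor is 9,500/5,000 = 1.9.
r/12 = 1.9^(1/204) − 1 ≈ 0.0031513, so r ≈ 12·0.0031513 = 3.78156%.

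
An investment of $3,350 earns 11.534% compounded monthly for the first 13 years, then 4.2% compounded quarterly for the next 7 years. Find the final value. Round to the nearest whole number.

$19,959

Phase 1: 3,350·(1 + 0.11534/12)^156 ≈ 14,897.8995.
Phase 2: 14,897.8995·(1 + 0.0105)^28 ≈ 19,959.1453.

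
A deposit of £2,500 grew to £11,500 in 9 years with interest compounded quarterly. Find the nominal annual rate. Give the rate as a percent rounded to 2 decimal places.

17.32%

The 36-period growth factor is 11,500/2,500 = 4.6.
r/4 = 4.6^(1/36) − 1 ≈ 0.0433018, so r ≈ 4·0.0433018 = 17.32070%.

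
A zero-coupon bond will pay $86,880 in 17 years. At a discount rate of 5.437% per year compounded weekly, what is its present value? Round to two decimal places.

Growth factor = (1 + 0.05437/52)^884 ≈ 2.5188617889.
P = 86,880/2.5188617889 ≈ 34,491.7694.

$34,491.77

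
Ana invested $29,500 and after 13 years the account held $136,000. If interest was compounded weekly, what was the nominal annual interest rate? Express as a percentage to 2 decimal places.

The 676-period growth factor is 136,000/29,500 = 4.61017.
r/52 = 4.61017^(1/676) − 1 ≈ 0.0022633, so r ≈ 52·0.0022633 = 11.76918%.

11.77%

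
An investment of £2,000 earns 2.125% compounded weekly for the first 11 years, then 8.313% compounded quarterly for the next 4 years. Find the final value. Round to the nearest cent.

£3,511.21

Phase 1: 2,000·(1 + 0.02125/52)^572 ≈ 2,526.5366.
Phase 2: 2,526.5366·(1 + 0.0207825)^16 ≈ 3,511.2120.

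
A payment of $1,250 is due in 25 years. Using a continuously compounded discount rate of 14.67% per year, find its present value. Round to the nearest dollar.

P = A·e^(−rt) = 1,250·e^(−3.6675).
e^(−3.6675) ≈ 0.0255402408, so P ≈ 31.9253.

$32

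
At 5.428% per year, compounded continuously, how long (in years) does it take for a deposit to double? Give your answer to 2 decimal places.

12.77 years

e^(0.05428t) = 2, so 0.05428t = ln 2 ≈ 0.69315.
t ≈ 0.69315/0.05428 ≈ 12.7698.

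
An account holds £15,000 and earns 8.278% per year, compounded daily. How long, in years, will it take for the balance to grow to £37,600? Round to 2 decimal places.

11.10 years

(1 + 0.000226795)^(365t) = 37,600/15,000 = 2.5067.
365t·ln(1 + 0.000226795) = ln(2.5067); 365t = 0.91895/0.000226769 ≈ 4052.3821.
t ≈ 11.1024 years.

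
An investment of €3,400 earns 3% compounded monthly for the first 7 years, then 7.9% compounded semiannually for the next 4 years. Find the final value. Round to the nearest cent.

€5,716.93

Phase 1: 3,400·(1 + 0.0025)^84 ≈ 4,193.4063.
Phase 2: 4,193.4063·(1 + 0.0395)^8 ≈ 5,716.9303.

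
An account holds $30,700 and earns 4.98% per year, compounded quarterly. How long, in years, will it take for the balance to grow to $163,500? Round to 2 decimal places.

33.79 years

We need (1 + 0.01245)^(4t) = 5.3257, so 4t = ln 5.3257 / ln 1.01245 ≈ 135.1759.
t ≈ 135.1759/4 = 33.7940 years.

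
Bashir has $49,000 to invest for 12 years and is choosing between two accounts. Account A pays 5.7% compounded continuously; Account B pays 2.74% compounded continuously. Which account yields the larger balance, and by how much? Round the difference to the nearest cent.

Account A growth factor: e^(0.057·12) = e^0.684 ≈ 1.9817890553; balance ≈ 97,107.6637.
Account B growth factor: e^(0.0274·12) = e^0.3288 ≈ 1.3892999678; balance ≈ 68,075.6984.
Account A is larger by 29,031.9653.

Account A, by $29,031.97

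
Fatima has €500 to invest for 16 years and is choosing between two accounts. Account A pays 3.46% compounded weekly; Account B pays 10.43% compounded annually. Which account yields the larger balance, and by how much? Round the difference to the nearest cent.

Account B, by €1,575.88

Account A growth factor: (1 + 0.0346/52)^832 ≈ 1.73918377; balance ≈ 869.5919.
Account B growth factor: (1 + 0.1043)^16 ≈ 4.89094923; balance ≈ 2,445.4746.
Account B is larger by 1,575.8827.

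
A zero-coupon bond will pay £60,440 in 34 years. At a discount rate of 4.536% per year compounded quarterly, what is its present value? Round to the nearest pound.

£13,041

Periodic rate = 4.536%/4 = 0.01134; 136 periods.
P = 60,440/(1 + 0.01134)^136 ≈ 60,440/4.6346516994 ≈ 13,040.8937.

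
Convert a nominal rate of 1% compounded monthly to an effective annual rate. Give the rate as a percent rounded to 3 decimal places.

1.005%

EAR = (1 + 1%/12)^12 − 1 = (1 + 0.000833333)^12 − 1.
(1 + 0.000833333)^12 ≈ 1.010046, so EAR ≈ 1.00460%.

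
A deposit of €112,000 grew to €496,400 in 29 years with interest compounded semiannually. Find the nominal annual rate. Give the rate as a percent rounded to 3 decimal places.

5.201%

The 58-period growth factor is 496,400/112,000 = 4.43214.
r/2 = 4.43214^(1/58) − 1 ≈ 0.0260027, so r ≈ 2·0.0260027 = 5.20054%.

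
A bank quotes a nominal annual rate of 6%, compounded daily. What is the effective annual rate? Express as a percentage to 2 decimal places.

6.18%

EAR = (1 + 6%/365)^365 − 1 = (1 + 0.000164384)^365 − 1.
(1 + 0.000164384)^365 ≈ 1.061831, so EAR ≈ 6.18313%.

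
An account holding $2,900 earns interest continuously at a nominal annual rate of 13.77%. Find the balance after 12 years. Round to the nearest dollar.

$15,137

A = P·e^(rt) = 2,900·e^(0.1377·12) = 2,900·e^1.6524.
e^1.6524 ≈ 5.2194915869, so A ≈ 15,136.5256.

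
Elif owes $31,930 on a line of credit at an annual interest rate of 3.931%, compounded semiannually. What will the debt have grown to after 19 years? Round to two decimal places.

Periodic rate = 3.931%/2 = 0.019655; periods = 2·19 = 38.
A = 31,930·(1 + 0.019655)^38 ≈ 31,930·2.0951910068 ≈ 66,899.4488.

$66,899.45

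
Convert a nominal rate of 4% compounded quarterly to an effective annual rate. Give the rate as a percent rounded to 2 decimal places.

4.06%

One year is 4 periods at 0.01 each: (1 + 0.01)^4 ≈ 1.040604.
EAR = 1.040604 − 1 ≈ 4.06040%.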